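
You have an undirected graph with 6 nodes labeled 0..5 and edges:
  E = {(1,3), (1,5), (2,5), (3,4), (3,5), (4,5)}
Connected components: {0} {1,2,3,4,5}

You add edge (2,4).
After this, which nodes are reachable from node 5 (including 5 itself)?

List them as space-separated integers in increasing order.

Before: nodes reachable from 5: {1,2,3,4,5}
Adding (2,4): both endpoints already in same component. Reachability from 5 unchanged.
After: nodes reachable from 5: {1,2,3,4,5}

Answer: 1 2 3 4 5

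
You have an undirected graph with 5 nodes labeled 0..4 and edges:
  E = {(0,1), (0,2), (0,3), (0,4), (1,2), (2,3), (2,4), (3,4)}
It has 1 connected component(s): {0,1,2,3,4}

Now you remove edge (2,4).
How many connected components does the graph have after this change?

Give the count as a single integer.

Initial component count: 1
Remove (2,4): not a bridge. Count unchanged: 1.
  After removal, components: {0,1,2,3,4}
New component count: 1

Answer: 1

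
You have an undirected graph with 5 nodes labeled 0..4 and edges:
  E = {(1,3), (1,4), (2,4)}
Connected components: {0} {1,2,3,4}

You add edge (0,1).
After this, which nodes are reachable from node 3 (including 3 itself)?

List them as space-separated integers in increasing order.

Before: nodes reachable from 3: {1,2,3,4}
Adding (0,1): merges 3's component with another. Reachability grows.
After: nodes reachable from 3: {0,1,2,3,4}

Answer: 0 1 2 3 4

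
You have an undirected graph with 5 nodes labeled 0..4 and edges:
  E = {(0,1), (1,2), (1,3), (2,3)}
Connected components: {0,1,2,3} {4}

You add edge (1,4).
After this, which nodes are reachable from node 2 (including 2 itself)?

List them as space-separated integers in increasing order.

Answer: 0 1 2 3 4

Derivation:
Before: nodes reachable from 2: {0,1,2,3}
Adding (1,4): merges 2's component with another. Reachability grows.
After: nodes reachable from 2: {0,1,2,3,4}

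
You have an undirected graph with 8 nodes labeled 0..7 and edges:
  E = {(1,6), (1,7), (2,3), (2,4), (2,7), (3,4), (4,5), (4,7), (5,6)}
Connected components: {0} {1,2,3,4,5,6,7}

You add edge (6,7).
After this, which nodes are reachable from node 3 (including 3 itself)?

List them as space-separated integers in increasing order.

Before: nodes reachable from 3: {1,2,3,4,5,6,7}
Adding (6,7): both endpoints already in same component. Reachability from 3 unchanged.
After: nodes reachable from 3: {1,2,3,4,5,6,7}

Answer: 1 2 3 4 5 6 7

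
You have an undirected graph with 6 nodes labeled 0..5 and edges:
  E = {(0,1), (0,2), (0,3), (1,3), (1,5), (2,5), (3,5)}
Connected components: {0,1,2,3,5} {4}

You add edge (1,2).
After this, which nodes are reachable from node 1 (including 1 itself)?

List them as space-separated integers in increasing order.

Answer: 0 1 2 3 5

Derivation:
Before: nodes reachable from 1: {0,1,2,3,5}
Adding (1,2): both endpoints already in same component. Reachability from 1 unchanged.
After: nodes reachable from 1: {0,1,2,3,5}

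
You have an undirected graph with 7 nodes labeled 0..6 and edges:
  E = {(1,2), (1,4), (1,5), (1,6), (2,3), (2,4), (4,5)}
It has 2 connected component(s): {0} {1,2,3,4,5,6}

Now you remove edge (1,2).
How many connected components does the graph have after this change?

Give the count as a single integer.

Initial component count: 2
Remove (1,2): not a bridge. Count unchanged: 2.
  After removal, components: {0} {1,2,3,4,5,6}
New component count: 2

Answer: 2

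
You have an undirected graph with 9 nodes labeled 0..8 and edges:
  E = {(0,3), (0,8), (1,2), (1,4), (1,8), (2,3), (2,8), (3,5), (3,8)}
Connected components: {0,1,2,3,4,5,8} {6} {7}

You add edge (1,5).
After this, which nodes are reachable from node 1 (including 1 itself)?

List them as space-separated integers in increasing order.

Before: nodes reachable from 1: {0,1,2,3,4,5,8}
Adding (1,5): both endpoints already in same component. Reachability from 1 unchanged.
After: nodes reachable from 1: {0,1,2,3,4,5,8}

Answer: 0 1 2 3 4 5 8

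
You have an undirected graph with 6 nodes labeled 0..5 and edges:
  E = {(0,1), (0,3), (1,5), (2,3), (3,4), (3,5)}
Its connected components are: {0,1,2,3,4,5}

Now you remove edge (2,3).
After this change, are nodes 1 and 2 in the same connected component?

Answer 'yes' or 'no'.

Initial components: {0,1,2,3,4,5}
Removing edge (2,3): it was a bridge — component count 1 -> 2.
New components: {0,1,3,4,5} {2}
Are 1 and 2 in the same component? no

Answer: no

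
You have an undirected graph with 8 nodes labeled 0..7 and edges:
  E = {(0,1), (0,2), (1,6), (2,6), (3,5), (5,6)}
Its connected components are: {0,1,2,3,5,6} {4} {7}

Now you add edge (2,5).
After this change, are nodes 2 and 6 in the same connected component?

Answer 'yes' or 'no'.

Answer: yes

Derivation:
Initial components: {0,1,2,3,5,6} {4} {7}
Adding edge (2,5): both already in same component {0,1,2,3,5,6}. No change.
New components: {0,1,2,3,5,6} {4} {7}
Are 2 and 6 in the same component? yes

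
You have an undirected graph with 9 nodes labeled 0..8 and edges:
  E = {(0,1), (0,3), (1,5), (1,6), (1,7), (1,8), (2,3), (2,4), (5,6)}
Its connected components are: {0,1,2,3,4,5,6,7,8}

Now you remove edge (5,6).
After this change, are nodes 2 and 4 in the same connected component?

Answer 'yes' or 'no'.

Initial components: {0,1,2,3,4,5,6,7,8}
Removing edge (5,6): not a bridge — component count unchanged at 1.
New components: {0,1,2,3,4,5,6,7,8}
Are 2 and 4 in the same component? yes

Answer: yes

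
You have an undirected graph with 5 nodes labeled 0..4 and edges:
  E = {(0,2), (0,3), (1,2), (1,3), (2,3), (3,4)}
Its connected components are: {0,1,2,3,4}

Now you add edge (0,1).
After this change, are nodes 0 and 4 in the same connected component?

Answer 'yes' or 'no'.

Initial components: {0,1,2,3,4}
Adding edge (0,1): both already in same component {0,1,2,3,4}. No change.
New components: {0,1,2,3,4}
Are 0 and 4 in the same component? yes

Answer: yes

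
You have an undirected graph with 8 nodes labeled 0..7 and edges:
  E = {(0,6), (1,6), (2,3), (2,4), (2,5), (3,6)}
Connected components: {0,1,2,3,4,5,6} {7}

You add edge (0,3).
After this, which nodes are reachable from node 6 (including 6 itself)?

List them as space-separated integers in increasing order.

Before: nodes reachable from 6: {0,1,2,3,4,5,6}
Adding (0,3): both endpoints already in same component. Reachability from 6 unchanged.
After: nodes reachable from 6: {0,1,2,3,4,5,6}

Answer: 0 1 2 3 4 5 6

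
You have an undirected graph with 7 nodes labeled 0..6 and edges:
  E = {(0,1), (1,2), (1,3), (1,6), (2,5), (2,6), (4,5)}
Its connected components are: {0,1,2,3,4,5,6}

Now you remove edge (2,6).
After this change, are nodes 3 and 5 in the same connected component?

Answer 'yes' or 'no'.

Initial components: {0,1,2,3,4,5,6}
Removing edge (2,6): not a bridge — component count unchanged at 1.
New components: {0,1,2,3,4,5,6}
Are 3 and 5 in the same component? yes

Answer: yes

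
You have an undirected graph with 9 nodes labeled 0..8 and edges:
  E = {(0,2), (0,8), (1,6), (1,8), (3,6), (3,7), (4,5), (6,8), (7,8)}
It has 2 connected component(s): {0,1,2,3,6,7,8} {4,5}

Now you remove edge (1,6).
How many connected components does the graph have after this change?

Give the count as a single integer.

Initial component count: 2
Remove (1,6): not a bridge. Count unchanged: 2.
  After removal, components: {0,1,2,3,6,7,8} {4,5}
New component count: 2

Answer: 2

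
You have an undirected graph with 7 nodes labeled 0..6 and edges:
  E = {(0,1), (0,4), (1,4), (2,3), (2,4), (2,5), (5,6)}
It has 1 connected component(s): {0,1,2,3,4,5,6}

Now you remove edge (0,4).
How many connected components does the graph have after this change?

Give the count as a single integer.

Initial component count: 1
Remove (0,4): not a bridge. Count unchanged: 1.
  After removal, components: {0,1,2,3,4,5,6}
New component count: 1

Answer: 1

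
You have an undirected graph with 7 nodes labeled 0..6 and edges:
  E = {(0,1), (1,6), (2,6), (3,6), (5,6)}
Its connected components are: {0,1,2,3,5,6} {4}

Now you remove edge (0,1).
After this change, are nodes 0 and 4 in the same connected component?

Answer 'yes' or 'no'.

Initial components: {0,1,2,3,5,6} {4}
Removing edge (0,1): it was a bridge — component count 2 -> 3.
New components: {0} {1,2,3,5,6} {4}
Are 0 and 4 in the same component? no

Answer: no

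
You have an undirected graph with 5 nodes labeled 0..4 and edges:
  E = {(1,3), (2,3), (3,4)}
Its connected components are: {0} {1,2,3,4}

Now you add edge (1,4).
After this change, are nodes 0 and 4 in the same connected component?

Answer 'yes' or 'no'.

Initial components: {0} {1,2,3,4}
Adding edge (1,4): both already in same component {1,2,3,4}. No change.
New components: {0} {1,2,3,4}
Are 0 and 4 in the same component? no

Answer: no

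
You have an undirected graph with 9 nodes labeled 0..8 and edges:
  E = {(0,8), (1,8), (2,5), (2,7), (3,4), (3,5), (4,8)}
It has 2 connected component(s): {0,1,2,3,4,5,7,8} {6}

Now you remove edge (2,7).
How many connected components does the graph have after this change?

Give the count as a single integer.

Initial component count: 2
Remove (2,7): it was a bridge. Count increases: 2 -> 3.
  After removal, components: {0,1,2,3,4,5,8} {6} {7}
New component count: 3

Answer: 3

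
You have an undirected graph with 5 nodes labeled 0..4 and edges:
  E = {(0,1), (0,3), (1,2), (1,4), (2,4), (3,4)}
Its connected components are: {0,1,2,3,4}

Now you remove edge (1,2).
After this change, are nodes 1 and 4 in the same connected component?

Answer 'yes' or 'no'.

Initial components: {0,1,2,3,4}
Removing edge (1,2): not a bridge — component count unchanged at 1.
New components: {0,1,2,3,4}
Are 1 and 4 in the same component? yes

Answer: yes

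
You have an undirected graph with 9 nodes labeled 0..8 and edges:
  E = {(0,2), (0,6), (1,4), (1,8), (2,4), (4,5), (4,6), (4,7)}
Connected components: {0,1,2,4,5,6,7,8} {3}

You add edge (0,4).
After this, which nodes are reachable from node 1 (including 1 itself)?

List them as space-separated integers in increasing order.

Answer: 0 1 2 4 5 6 7 8

Derivation:
Before: nodes reachable from 1: {0,1,2,4,5,6,7,8}
Adding (0,4): both endpoints already in same component. Reachability from 1 unchanged.
After: nodes reachable from 1: {0,1,2,4,5,6,7,8}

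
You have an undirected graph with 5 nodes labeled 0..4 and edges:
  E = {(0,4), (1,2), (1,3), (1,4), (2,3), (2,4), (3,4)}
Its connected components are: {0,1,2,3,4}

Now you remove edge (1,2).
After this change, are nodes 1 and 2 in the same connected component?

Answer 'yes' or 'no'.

Answer: yes

Derivation:
Initial components: {0,1,2,3,4}
Removing edge (1,2): not a bridge — component count unchanged at 1.
New components: {0,1,2,3,4}
Are 1 and 2 in the same component? yes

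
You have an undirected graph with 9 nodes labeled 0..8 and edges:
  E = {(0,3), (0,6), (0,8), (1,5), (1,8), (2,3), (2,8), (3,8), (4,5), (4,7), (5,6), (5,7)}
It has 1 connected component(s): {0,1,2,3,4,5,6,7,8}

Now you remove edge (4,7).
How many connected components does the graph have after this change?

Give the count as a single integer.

Initial component count: 1
Remove (4,7): not a bridge. Count unchanged: 1.
  After removal, components: {0,1,2,3,4,5,6,7,8}
New component count: 1

Answer: 1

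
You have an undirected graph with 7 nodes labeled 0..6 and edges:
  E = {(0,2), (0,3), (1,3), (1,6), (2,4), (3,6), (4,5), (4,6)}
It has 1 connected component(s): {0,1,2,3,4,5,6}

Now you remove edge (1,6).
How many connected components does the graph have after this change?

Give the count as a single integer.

Answer: 1

Derivation:
Initial component count: 1
Remove (1,6): not a bridge. Count unchanged: 1.
  After removal, components: {0,1,2,3,4,5,6}
New component count: 1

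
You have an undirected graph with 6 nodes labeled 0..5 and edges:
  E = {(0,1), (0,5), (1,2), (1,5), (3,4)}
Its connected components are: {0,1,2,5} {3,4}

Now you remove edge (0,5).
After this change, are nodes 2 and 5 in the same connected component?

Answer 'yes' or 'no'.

Initial components: {0,1,2,5} {3,4}
Removing edge (0,5): not a bridge — component count unchanged at 2.
New components: {0,1,2,5} {3,4}
Are 2 and 5 in the same component? yes

Answer: yes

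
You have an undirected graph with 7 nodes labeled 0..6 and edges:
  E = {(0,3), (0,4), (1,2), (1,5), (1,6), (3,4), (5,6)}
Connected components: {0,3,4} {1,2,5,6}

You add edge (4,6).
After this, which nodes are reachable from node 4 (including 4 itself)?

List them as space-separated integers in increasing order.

Answer: 0 1 2 3 4 5 6

Derivation:
Before: nodes reachable from 4: {0,3,4}
Adding (4,6): merges 4's component with another. Reachability grows.
After: nodes reachable from 4: {0,1,2,3,4,5,6}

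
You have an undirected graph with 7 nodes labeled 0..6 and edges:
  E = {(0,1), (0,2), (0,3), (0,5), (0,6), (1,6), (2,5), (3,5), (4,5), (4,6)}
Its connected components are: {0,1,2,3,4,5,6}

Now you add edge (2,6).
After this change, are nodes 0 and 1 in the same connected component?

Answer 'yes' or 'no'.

Initial components: {0,1,2,3,4,5,6}
Adding edge (2,6): both already in same component {0,1,2,3,4,5,6}. No change.
New components: {0,1,2,3,4,5,6}
Are 0 and 1 in the same component? yes

Answer: yes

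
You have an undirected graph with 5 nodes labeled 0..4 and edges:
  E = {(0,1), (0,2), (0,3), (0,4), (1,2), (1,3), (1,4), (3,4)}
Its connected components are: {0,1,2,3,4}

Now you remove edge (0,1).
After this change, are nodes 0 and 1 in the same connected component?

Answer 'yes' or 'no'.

Answer: yes

Derivation:
Initial components: {0,1,2,3,4}
Removing edge (0,1): not a bridge — component count unchanged at 1.
New components: {0,1,2,3,4}
Are 0 and 1 in the same component? yes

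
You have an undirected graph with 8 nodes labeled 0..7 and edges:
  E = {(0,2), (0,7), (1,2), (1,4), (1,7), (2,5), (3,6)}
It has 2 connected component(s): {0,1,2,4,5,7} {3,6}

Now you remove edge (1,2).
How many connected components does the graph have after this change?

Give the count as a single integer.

Initial component count: 2
Remove (1,2): not a bridge. Count unchanged: 2.
  After removal, components: {0,1,2,4,5,7} {3,6}
New component count: 2

Answer: 2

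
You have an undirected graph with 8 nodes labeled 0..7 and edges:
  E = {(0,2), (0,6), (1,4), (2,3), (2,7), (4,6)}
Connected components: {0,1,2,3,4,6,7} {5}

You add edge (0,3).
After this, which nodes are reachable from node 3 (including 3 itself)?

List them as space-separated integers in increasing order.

Answer: 0 1 2 3 4 6 7

Derivation:
Before: nodes reachable from 3: {0,1,2,3,4,6,7}
Adding (0,3): both endpoints already in same component. Reachability from 3 unchanged.
After: nodes reachable from 3: {0,1,2,3,4,6,7}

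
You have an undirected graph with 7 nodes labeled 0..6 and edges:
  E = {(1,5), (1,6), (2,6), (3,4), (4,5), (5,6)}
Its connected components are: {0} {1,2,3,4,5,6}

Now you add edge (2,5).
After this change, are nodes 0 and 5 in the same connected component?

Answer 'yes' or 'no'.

Initial components: {0} {1,2,3,4,5,6}
Adding edge (2,5): both already in same component {1,2,3,4,5,6}. No change.
New components: {0} {1,2,3,4,5,6}
Are 0 and 5 in the same component? no

Answer: no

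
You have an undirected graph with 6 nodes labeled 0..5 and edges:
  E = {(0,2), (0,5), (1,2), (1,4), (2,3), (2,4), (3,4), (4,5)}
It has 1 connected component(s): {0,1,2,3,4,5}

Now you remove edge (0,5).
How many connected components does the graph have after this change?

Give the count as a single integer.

Initial component count: 1
Remove (0,5): not a bridge. Count unchanged: 1.
  After removal, components: {0,1,2,3,4,5}
New component count: 1

Answer: 1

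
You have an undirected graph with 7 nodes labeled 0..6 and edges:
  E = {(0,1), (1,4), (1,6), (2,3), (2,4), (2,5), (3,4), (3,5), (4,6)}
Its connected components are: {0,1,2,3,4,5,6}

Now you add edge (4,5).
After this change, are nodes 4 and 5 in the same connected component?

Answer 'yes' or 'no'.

Initial components: {0,1,2,3,4,5,6}
Adding edge (4,5): both already in same component {0,1,2,3,4,5,6}. No change.
New components: {0,1,2,3,4,5,6}
Are 4 and 5 in the same component? yes

Answer: yes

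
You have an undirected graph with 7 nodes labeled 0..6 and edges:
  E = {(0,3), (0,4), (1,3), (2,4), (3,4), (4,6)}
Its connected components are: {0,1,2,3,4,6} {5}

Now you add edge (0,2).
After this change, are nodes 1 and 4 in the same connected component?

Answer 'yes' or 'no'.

Answer: yes

Derivation:
Initial components: {0,1,2,3,4,6} {5}
Adding edge (0,2): both already in same component {0,1,2,3,4,6}. No change.
New components: {0,1,2,3,4,6} {5}
Are 1 and 4 in the same component? yes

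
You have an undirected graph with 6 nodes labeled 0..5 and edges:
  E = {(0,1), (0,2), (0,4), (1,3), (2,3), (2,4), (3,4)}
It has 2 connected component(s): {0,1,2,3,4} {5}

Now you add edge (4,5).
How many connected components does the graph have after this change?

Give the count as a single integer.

Answer: 1

Derivation:
Initial component count: 2
Add (4,5): merges two components. Count decreases: 2 -> 1.
New component count: 1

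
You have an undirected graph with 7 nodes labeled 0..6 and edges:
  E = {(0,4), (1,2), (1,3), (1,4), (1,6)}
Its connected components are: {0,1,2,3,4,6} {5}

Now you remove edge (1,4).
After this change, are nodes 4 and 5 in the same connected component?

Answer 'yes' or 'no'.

Initial components: {0,1,2,3,4,6} {5}
Removing edge (1,4): it was a bridge — component count 2 -> 3.
New components: {0,4} {1,2,3,6} {5}
Are 4 and 5 in the same component? no

Answer: no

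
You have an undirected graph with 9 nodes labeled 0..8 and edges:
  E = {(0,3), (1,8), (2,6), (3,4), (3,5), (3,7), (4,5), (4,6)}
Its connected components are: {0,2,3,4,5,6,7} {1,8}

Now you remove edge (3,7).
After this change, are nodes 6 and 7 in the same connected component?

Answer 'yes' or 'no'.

Initial components: {0,2,3,4,5,6,7} {1,8}
Removing edge (3,7): it was a bridge — component count 2 -> 3.
New components: {0,2,3,4,5,6} {1,8} {7}
Are 6 and 7 in the same component? no

Answer: no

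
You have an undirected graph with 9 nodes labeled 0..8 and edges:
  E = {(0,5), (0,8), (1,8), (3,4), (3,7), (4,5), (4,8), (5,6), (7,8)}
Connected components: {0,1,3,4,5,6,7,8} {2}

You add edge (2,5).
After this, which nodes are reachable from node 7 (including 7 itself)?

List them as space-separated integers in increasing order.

Before: nodes reachable from 7: {0,1,3,4,5,6,7,8}
Adding (2,5): merges 7's component with another. Reachability grows.
After: nodes reachable from 7: {0,1,2,3,4,5,6,7,8}

Answer: 0 1 2 3 4 5 6 7 8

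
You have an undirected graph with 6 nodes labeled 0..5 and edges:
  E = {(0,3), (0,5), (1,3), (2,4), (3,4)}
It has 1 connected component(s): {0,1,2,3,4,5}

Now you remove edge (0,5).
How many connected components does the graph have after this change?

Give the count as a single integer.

Answer: 2

Derivation:
Initial component count: 1
Remove (0,5): it was a bridge. Count increases: 1 -> 2.
  After removal, components: {0,1,2,3,4} {5}
New component count: 2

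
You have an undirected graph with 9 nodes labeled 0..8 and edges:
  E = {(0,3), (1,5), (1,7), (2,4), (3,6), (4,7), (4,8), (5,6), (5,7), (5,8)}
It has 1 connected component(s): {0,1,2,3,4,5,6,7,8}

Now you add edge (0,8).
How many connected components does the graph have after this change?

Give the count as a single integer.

Answer: 1

Derivation:
Initial component count: 1
Add (0,8): endpoints already in same component. Count unchanged: 1.
New component count: 1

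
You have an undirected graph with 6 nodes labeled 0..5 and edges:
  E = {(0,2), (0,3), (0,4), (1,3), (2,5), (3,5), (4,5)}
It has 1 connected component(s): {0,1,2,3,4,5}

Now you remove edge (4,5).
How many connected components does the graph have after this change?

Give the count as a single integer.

Initial component count: 1
Remove (4,5): not a bridge. Count unchanged: 1.
  After removal, components: {0,1,2,3,4,5}
New component count: 1

Answer: 1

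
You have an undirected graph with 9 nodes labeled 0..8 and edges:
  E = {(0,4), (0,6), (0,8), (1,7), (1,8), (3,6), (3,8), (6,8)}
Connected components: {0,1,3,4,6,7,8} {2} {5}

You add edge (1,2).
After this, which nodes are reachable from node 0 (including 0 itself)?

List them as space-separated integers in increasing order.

Answer: 0 1 2 3 4 6 7 8

Derivation:
Before: nodes reachable from 0: {0,1,3,4,6,7,8}
Adding (1,2): merges 0's component with another. Reachability grows.
After: nodes reachable from 0: {0,1,2,3,4,6,7,8}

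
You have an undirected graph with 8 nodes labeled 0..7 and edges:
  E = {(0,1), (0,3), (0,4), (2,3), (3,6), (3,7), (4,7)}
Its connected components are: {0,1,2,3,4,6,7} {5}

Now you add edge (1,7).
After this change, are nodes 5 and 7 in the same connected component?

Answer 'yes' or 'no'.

Initial components: {0,1,2,3,4,6,7} {5}
Adding edge (1,7): both already in same component {0,1,2,3,4,6,7}. No change.
New components: {0,1,2,3,4,6,7} {5}
Are 5 and 7 in the same component? no

Answer: no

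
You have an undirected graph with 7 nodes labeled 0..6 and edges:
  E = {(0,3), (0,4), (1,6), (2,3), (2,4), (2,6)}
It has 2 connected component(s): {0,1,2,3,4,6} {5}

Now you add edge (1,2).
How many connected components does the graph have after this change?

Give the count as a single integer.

Answer: 2

Derivation:
Initial component count: 2
Add (1,2): endpoints already in same component. Count unchanged: 2.
New component count: 2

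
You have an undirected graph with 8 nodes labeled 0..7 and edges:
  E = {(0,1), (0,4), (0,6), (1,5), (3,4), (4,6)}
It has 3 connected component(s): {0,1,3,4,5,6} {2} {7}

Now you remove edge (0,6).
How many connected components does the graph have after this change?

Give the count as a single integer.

Initial component count: 3
Remove (0,6): not a bridge. Count unchanged: 3.
  After removal, components: {0,1,3,4,5,6} {2} {7}
New component count: 3

Answer: 3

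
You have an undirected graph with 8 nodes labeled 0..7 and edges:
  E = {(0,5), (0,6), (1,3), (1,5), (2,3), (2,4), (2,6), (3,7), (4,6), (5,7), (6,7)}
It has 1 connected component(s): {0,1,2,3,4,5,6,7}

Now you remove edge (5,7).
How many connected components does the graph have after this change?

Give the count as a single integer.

Initial component count: 1
Remove (5,7): not a bridge. Count unchanged: 1.
  After removal, components: {0,1,2,3,4,5,6,7}
New component count: 1

Answer: 1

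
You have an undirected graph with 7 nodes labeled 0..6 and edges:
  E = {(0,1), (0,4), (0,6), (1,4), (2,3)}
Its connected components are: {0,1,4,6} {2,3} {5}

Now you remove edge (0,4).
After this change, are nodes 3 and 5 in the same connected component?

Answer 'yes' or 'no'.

Initial components: {0,1,4,6} {2,3} {5}
Removing edge (0,4): not a bridge — component count unchanged at 3.
New components: {0,1,4,6} {2,3} {5}
Are 3 and 5 in the same component? no

Answer: no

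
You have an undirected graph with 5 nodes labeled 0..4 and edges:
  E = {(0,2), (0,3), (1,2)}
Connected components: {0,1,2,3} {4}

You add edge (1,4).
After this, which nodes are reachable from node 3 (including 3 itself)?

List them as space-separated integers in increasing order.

Answer: 0 1 2 3 4

Derivation:
Before: nodes reachable from 3: {0,1,2,3}
Adding (1,4): merges 3's component with another. Reachability grows.
After: nodes reachable from 3: {0,1,2,3,4}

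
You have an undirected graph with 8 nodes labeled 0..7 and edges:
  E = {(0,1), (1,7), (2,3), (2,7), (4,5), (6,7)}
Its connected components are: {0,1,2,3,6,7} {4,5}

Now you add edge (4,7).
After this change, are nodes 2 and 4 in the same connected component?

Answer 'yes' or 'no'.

Answer: yes

Derivation:
Initial components: {0,1,2,3,6,7} {4,5}
Adding edge (4,7): merges {4,5} and {0,1,2,3,6,7}.
New components: {0,1,2,3,4,5,6,7}
Are 2 and 4 in the same component? yes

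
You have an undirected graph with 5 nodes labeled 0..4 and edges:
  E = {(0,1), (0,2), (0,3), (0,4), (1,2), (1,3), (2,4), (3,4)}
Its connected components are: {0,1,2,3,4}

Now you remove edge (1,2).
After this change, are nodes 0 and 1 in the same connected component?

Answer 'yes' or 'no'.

Answer: yes

Derivation:
Initial components: {0,1,2,3,4}
Removing edge (1,2): not a bridge — component count unchanged at 1.
New components: {0,1,2,3,4}
Are 0 and 1 in the same component? yes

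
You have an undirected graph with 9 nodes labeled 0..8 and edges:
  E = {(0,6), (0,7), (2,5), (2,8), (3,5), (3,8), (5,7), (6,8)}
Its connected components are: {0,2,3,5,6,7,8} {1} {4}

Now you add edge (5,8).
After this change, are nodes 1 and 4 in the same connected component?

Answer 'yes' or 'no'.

Answer: no

Derivation:
Initial components: {0,2,3,5,6,7,8} {1} {4}
Adding edge (5,8): both already in same component {0,2,3,5,6,7,8}. No change.
New components: {0,2,3,5,6,7,8} {1} {4}
Are 1 and 4 in the same component? no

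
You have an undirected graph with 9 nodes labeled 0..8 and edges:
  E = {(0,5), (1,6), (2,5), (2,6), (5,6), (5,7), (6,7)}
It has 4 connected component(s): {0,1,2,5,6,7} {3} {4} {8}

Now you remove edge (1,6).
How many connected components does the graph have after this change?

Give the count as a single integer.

Initial component count: 4
Remove (1,6): it was a bridge. Count increases: 4 -> 5.
  After removal, components: {0,2,5,6,7} {1} {3} {4} {8}
New component count: 5

Answer: 5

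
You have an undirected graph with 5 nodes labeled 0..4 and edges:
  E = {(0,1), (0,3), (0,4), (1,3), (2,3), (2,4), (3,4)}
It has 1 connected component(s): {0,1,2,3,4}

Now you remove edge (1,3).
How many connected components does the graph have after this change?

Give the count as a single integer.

Initial component count: 1
Remove (1,3): not a bridge. Count unchanged: 1.
  After removal, components: {0,1,2,3,4}
New component count: 1

Answer: 1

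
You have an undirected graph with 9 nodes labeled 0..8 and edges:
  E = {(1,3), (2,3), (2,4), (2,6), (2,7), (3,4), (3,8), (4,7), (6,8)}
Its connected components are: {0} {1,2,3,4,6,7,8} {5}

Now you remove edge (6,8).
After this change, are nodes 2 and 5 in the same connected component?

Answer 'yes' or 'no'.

Answer: no

Derivation:
Initial components: {0} {1,2,3,4,6,7,8} {5}
Removing edge (6,8): not a bridge — component count unchanged at 3.
New components: {0} {1,2,3,4,6,7,8} {5}
Are 2 and 5 in the same component? no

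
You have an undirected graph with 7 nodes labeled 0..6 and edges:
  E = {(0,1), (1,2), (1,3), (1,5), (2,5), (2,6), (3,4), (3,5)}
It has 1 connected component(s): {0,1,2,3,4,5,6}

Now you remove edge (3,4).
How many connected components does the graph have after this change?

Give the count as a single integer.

Answer: 2

Derivation:
Initial component count: 1
Remove (3,4): it was a bridge. Count increases: 1 -> 2.
  After removal, components: {0,1,2,3,5,6} {4}
New component count: 2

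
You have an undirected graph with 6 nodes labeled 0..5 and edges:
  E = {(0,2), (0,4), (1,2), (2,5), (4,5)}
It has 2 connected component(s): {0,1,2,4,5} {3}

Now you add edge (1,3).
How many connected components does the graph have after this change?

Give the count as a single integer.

Initial component count: 2
Add (1,3): merges two components. Count decreases: 2 -> 1.
New component count: 1

Answer: 1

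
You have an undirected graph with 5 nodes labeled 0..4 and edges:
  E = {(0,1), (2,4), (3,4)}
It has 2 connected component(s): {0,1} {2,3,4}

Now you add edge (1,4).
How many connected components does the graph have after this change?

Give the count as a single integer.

Initial component count: 2
Add (1,4): merges two components. Count decreases: 2 -> 1.
New component count: 1

Answer: 1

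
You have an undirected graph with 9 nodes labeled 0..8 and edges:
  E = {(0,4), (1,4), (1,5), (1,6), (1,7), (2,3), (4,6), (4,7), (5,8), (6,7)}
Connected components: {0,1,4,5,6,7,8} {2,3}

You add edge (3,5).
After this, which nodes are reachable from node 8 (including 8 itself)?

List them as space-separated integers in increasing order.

Before: nodes reachable from 8: {0,1,4,5,6,7,8}
Adding (3,5): merges 8's component with another. Reachability grows.
After: nodes reachable from 8: {0,1,2,3,4,5,6,7,8}

Answer: 0 1 2 3 4 5 6 7 8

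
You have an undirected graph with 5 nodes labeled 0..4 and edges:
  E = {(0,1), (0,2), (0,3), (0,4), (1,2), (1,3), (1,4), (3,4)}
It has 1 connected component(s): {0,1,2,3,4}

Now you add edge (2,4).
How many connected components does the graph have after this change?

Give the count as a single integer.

Initial component count: 1
Add (2,4): endpoints already in same component. Count unchanged: 1.
New component count: 1

Answer: 1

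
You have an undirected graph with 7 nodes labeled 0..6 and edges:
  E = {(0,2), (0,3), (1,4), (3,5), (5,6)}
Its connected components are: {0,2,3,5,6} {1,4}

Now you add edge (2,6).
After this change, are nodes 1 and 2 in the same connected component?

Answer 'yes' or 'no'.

Answer: no

Derivation:
Initial components: {0,2,3,5,6} {1,4}
Adding edge (2,6): both already in same component {0,2,3,5,6}. No change.
New components: {0,2,3,5,6} {1,4}
Are 1 and 2 in the same component? no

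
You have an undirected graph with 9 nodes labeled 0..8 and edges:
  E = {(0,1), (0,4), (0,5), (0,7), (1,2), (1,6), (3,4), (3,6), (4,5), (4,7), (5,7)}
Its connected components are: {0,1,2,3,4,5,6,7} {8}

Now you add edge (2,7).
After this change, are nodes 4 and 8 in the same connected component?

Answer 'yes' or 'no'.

Initial components: {0,1,2,3,4,5,6,7} {8}
Adding edge (2,7): both already in same component {0,1,2,3,4,5,6,7}. No change.
New components: {0,1,2,3,4,5,6,7} {8}
Are 4 and 8 in the same component? no

Answer: no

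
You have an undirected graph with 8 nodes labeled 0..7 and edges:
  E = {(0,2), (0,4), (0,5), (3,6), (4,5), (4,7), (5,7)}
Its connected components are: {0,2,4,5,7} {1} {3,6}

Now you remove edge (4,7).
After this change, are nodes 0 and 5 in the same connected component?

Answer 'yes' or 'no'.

Initial components: {0,2,4,5,7} {1} {3,6}
Removing edge (4,7): not a bridge — component count unchanged at 3.
New components: {0,2,4,5,7} {1} {3,6}
Are 0 and 5 in the same component? yes

Answer: yes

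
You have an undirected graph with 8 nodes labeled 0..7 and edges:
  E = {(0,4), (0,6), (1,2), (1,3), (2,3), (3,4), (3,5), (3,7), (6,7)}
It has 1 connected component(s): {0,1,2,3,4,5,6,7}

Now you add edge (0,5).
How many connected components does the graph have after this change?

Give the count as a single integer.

Initial component count: 1
Add (0,5): endpoints already in same component. Count unchanged: 1.
New component count: 1

Answer: 1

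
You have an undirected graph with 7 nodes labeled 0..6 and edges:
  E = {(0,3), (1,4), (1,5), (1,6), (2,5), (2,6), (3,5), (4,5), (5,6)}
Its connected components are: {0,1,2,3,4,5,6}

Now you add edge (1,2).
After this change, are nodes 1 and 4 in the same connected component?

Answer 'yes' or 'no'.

Answer: yes

Derivation:
Initial components: {0,1,2,3,4,5,6}
Adding edge (1,2): both already in same component {0,1,2,3,4,5,6}. No change.
New components: {0,1,2,3,4,5,6}
Are 1 and 4 in the same component? yes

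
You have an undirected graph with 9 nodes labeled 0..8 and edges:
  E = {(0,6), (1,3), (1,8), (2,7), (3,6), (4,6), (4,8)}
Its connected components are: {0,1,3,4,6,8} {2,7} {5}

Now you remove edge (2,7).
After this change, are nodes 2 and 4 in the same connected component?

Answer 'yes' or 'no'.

Initial components: {0,1,3,4,6,8} {2,7} {5}
Removing edge (2,7): it was a bridge — component count 3 -> 4.
New components: {0,1,3,4,6,8} {2} {5} {7}
Are 2 and 4 in the same component? no

Answer: no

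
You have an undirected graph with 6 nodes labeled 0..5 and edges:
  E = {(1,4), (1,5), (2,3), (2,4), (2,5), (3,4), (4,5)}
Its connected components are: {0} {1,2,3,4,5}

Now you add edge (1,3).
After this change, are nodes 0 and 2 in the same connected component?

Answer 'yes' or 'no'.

Initial components: {0} {1,2,3,4,5}
Adding edge (1,3): both already in same component {1,2,3,4,5}. No change.
New components: {0} {1,2,3,4,5}
Are 0 and 2 in the same component? no

Answer: no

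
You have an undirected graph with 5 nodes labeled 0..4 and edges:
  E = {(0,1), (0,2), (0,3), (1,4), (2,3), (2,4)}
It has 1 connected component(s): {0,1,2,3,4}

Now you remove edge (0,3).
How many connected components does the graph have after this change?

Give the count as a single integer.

Answer: 1

Derivation:
Initial component count: 1
Remove (0,3): not a bridge. Count unchanged: 1.
  After removal, components: {0,1,2,3,4}
New component count: 1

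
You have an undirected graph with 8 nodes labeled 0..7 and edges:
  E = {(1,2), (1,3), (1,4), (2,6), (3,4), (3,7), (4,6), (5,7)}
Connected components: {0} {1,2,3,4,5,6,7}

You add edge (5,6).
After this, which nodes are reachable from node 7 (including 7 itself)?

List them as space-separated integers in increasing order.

Answer: 1 2 3 4 5 6 7

Derivation:
Before: nodes reachable from 7: {1,2,3,4,5,6,7}
Adding (5,6): both endpoints already in same component. Reachability from 7 unchanged.
After: nodes reachable from 7: {1,2,3,4,5,6,7}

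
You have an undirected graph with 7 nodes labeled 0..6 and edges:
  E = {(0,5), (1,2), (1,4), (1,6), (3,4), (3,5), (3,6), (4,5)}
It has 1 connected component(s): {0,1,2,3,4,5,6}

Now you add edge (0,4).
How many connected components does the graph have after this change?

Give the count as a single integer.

Answer: 1

Derivation:
Initial component count: 1
Add (0,4): endpoints already in same component. Count unchanged: 1.
New component count: 1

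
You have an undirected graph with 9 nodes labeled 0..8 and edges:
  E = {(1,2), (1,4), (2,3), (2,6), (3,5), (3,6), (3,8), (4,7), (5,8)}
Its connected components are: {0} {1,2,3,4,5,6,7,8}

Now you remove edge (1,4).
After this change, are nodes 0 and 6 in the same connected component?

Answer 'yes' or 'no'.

Answer: no

Derivation:
Initial components: {0} {1,2,3,4,5,6,7,8}
Removing edge (1,4): it was a bridge — component count 2 -> 3.
New components: {0} {1,2,3,5,6,8} {4,7}
Are 0 and 6 in the same component? no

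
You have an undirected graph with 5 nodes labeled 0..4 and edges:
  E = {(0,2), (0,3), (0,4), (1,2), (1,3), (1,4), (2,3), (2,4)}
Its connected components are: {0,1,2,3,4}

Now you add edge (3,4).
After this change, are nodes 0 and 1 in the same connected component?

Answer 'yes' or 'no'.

Answer: yes

Derivation:
Initial components: {0,1,2,3,4}
Adding edge (3,4): both already in same component {0,1,2,3,4}. No change.
New components: {0,1,2,3,4}
Are 0 and 1 in the same component? yes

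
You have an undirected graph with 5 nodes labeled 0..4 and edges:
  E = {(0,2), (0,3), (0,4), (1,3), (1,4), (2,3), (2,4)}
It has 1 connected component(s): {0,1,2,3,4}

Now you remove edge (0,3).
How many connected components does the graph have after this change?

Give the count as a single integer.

Initial component count: 1
Remove (0,3): not a bridge. Count unchanged: 1.
  After removal, components: {0,1,2,3,4}
New component count: 1

Answer: 1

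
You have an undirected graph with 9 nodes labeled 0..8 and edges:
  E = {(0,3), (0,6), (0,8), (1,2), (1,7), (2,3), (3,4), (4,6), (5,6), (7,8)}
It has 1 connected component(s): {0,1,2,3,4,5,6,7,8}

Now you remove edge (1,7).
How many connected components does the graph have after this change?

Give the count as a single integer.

Initial component count: 1
Remove (1,7): not a bridge. Count unchanged: 1.
  After removal, components: {0,1,2,3,4,5,6,7,8}
New component count: 1

Answer: 1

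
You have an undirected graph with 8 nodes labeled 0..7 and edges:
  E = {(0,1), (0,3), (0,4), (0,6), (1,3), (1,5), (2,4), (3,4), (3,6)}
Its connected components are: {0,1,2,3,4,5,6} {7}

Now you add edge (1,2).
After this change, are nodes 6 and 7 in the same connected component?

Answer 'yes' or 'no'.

Answer: no

Derivation:
Initial components: {0,1,2,3,4,5,6} {7}
Adding edge (1,2): both already in same component {0,1,2,3,4,5,6}. No change.
New components: {0,1,2,3,4,5,6} {7}
Are 6 and 7 in the same component? no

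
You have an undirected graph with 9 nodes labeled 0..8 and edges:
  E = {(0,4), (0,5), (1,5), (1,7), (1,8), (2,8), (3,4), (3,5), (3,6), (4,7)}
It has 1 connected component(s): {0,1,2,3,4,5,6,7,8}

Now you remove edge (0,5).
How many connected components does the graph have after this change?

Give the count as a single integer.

Initial component count: 1
Remove (0,5): not a bridge. Count unchanged: 1.
  After removal, components: {0,1,2,3,4,5,6,7,8}
New component count: 1

Answer: 1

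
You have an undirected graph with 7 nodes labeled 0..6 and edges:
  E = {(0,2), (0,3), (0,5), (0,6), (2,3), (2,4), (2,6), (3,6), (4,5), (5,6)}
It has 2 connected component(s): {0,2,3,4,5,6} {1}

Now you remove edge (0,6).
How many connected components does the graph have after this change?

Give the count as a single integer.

Initial component count: 2
Remove (0,6): not a bridge. Count unchanged: 2.
  After removal, components: {0,2,3,4,5,6} {1}
New component count: 2

Answer: 2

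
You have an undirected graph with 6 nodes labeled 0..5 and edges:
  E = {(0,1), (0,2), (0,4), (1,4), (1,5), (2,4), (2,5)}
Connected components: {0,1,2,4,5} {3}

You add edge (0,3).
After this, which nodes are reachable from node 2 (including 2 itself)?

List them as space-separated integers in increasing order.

Before: nodes reachable from 2: {0,1,2,4,5}
Adding (0,3): merges 2's component with another. Reachability grows.
After: nodes reachable from 2: {0,1,2,3,4,5}

Answer: 0 1 2 3 4 5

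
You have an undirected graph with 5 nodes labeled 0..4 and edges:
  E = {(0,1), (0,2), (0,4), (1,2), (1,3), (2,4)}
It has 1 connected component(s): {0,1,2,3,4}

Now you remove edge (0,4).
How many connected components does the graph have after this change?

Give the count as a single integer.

Answer: 1

Derivation:
Initial component count: 1
Remove (0,4): not a bridge. Count unchanged: 1.
  After removal, components: {0,1,2,3,4}
New component count: 1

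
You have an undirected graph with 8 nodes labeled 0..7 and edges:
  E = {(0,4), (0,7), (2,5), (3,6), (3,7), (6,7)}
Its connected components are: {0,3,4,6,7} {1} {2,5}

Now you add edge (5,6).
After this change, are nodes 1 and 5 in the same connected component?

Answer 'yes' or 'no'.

Initial components: {0,3,4,6,7} {1} {2,5}
Adding edge (5,6): merges {2,5} and {0,3,4,6,7}.
New components: {0,2,3,4,5,6,7} {1}
Are 1 and 5 in the same component? no

Answer: no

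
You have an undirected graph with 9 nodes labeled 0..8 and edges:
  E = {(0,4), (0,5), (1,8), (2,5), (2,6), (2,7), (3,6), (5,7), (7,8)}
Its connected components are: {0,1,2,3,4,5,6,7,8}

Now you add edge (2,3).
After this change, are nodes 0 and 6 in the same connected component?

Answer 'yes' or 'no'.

Answer: yes

Derivation:
Initial components: {0,1,2,3,4,5,6,7,8}
Adding edge (2,3): both already in same component {0,1,2,3,4,5,6,7,8}. No change.
New components: {0,1,2,3,4,5,6,7,8}
Are 0 and 6 in the same component? yes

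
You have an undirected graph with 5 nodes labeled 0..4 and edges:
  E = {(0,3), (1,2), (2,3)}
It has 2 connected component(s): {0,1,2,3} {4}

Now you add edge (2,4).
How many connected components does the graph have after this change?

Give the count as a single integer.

Initial component count: 2
Add (2,4): merges two components. Count decreases: 2 -> 1.
New component count: 1

Answer: 1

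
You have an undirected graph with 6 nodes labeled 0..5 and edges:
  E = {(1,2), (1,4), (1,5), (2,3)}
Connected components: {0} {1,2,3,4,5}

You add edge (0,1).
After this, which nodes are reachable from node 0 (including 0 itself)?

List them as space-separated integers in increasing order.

Before: nodes reachable from 0: {0}
Adding (0,1): merges 0's component with another. Reachability grows.
After: nodes reachable from 0: {0,1,2,3,4,5}

Answer: 0 1 2 3 4 5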